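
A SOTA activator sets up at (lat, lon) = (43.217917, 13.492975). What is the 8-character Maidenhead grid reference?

JN63rf92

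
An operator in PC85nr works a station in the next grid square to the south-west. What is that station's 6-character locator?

Longitude subsquare n = 13; −1 → 12 = m.
Latitude subsquare r = 17; −1 → 16 = q.

PC85mq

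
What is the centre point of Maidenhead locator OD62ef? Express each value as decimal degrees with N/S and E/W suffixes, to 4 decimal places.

Field O=14, D=3: +14·20° lon, +3·10° lat → SW at lon 100°, lat -60°.
Square 6, 2: +6·2° lon, +2·1° lat → SW at lon 112°, lat -58°.
Subsquare e=4, f=5: +4·0.0833333° lon, +5·0.0416667° lat → SW at lon 112.333°, lat -57.7917°.
Cell spans 0.0833333° lon × 0.0416667° lat. Centre is SW corner plus half of each.
latitude 57.7708° S, longitude 112.3750° E.

57.7708° S, 112.3750° E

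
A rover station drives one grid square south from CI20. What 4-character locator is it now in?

Latitude square 0; −1 → -1, wraps to 9, carry into field.
Latitude field I = 8; −1 → 7 = H.
The longitude characters are unchanged.

CH29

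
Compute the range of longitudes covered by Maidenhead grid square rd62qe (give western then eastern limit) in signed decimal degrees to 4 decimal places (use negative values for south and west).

173.3333, 173.4167

Field R=17, D=3: +17·20° lon, +3·10° lat → SW at lon 160°, lat -60°.
Square 6, 2: +6·2° lon, +2·1° lat → SW at lon 172°, lat -58°.
Subsquare q=16, e=4: +16·0.0833333° lon, +4·0.0416667° lat → SW at lon 173.333°, lat -57.8333°.
Cell spans 0.0833333° lon × 0.0416667° lat.
west 173.3333, east 173.4167.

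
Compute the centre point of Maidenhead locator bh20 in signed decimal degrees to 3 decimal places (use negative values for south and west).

-19.500, -155.000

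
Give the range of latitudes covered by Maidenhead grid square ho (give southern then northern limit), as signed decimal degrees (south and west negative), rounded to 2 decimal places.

Field H=7, O=14: +7·20° lon, +14·10° lat → SW at lon -40°, lat 50°.
Cell spans 20° lon × 10° lat.
south 50.00, north 60.00.

50.00, 60.00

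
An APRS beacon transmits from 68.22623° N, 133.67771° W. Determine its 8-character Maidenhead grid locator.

CP38df84

Shift to the Maidenhead origin (180°W, 90°S): lon 46.32229, lat 158.22623.
Field: 46.32229/20 → 2 → C, 158.22623/10 → 15 → P; chars CP.
Square: 6.32229/2 → 3, 8.22623/1 → 8; chars 38.
Subsquare: 0.32229/0.0833333 → 3 → d, 0.22623/0.0416667 → 5 → f; chars df.
Extended square: 0.07229/0.00833333 → 8, 0.01790/0.00416667 → 4; chars 84.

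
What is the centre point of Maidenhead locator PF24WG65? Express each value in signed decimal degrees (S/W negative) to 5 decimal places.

Field P=15, F=5: +15·20° lon, +5·10° lat → SW at lon 120°, lat -40°.
Square 2, 4: +2·2° lon, +4·1° lat → SW at lon 124°, lat -36°.
Subsquare w=22, g=6: +22·0.0833333° lon, +6·0.0416667° lat → SW at lon 125.833°, lat -35.75°.
Extended square 6, 5: +6·0.00833333° lon, +5·0.00416667° lat → SW at lon 125.883°, lat -35.7292°.
Cell spans 0.00833333° lon × 0.00416667° lat. Centre is SW corner plus half of each.
latitude -35.72708, longitude 125.88750.

-35.72708, 125.88750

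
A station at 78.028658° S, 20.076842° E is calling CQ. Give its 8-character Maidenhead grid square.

KB01ax93

Shift to the Maidenhead origin (180°W, 90°S): lon 200.07684, lat 11.97134.
Field (20°×10°, letters A–R): lon ⌊200.07684/20⌋ = 10 → K; lat ⌊11.97134/10⌋ = 1 → B.
Square (2°×1°, digits 0–9): lon ⌊0.07684/2⌋ = 0; lat ⌊1.97134/1⌋ = 1.
Subsquare (5′×2.5′, letters a–x): lon ⌊0.07684/0.0833333⌋ = 0 → a; lat ⌊0.97134/0.0416667⌋ = 23 → x.
Extended square (30″×15″, digits 0–9): lon ⌊0.07684/0.00833333⌋ = 9; lat ⌊0.01301/0.00416667⌋ = 3.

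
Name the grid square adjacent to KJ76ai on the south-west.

KJ66xh

Longitude subsquare a = 0; −1 → -1, wraps to 23 = x, carry into square.
Longitude square 7; −1 → 6.
Latitude subsquare i = 8; −1 → 7 = h.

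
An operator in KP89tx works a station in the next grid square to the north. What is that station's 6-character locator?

KQ80ta

Latitude subsquare x = 23; +1 → 24, wraps to 0 = a, carry into square.
Latitude square 9; +1 → 10, wraps to 0, carry into field.
Latitude field P = 15; +1 → 16 = Q.
The longitude characters are unchanged.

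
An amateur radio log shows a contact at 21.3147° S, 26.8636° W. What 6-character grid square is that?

HG68nq

Shift to the Maidenhead origin (180°W, 90°S): lon 153.1364, lat 68.6853.
Field: 153.1364/20 → 7 → H, 68.6853/10 → 6 → G; chars HG.
Square: 13.1364/2 → 6, 8.6853/1 → 8; chars 68.
Subsquare: 1.1364/0.0833333 → 13 → n, 0.6853/0.0416667 → 16 → q; chars nq.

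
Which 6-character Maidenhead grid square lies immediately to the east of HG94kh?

HG94lh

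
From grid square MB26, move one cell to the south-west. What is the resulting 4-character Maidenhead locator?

MB15

Longitude square 2; −1 → 1.
Latitude square 6; −1 → 5.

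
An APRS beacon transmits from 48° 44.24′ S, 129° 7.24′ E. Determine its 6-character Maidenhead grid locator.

PE41ng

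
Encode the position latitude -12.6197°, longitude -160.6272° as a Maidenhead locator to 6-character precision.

AH97qj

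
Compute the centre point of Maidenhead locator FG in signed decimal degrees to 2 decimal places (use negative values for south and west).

-25.00, -70.00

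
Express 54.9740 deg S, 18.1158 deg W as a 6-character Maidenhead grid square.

ID05wa

Shift to the Maidenhead origin (180°W, 90°S): lon 161.8842, lat 35.0260.
Field: lon ⌊161.8842/20⌋ = 8 → I; lat ⌊35.0260/10⌋ = 3 → D.
Square: lon ⌊1.8842/2⌋ = 0; lat ⌊5.0260/1⌋ = 5.
Subsquare: lon ⌊1.8842/0.0833333⌋ = 22 → w; lat ⌊0.0260/0.0416667⌋ = 0 → a.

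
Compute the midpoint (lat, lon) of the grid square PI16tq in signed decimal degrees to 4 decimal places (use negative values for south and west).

-3.3125, 123.6250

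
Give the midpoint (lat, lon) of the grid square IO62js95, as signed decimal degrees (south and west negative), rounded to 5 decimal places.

Field I=8, O=14: +8·20° lon, +14·10° lat → SW at lon -20°, lat 50°.
Square 6, 2: +6·2° lon, +2·1° lat → SW at lon -8°, lat 52°.
Subsquare j=9, s=18: +9·0.0833333° lon, +18·0.0416667° lat → SW at lon -7.25°, lat 52.75°.
Extended square 9, 5: +9·0.00833333° lon, +5·0.00416667° lat → SW at lon -7.175°, lat 52.7708°.
Cell spans 0.00833333° lon × 0.00416667° lat. Centre is SW corner plus half of each.
latitude 52.77292, longitude -7.17083.

52.77292, -7.17083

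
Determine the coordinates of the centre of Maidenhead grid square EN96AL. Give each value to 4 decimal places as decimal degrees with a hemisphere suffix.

Field E=4, N=13: +4·20° lon, +13·10° lat → SW at lon -100°, lat 40°.
Square 9, 6: +9·2° lon, +6·1° lat → SW at lon -82°, lat 46°.
Subsquare a=0, l=11: +0·0.0833333° lon, +11·0.0416667° lat → SW at lon -82°, lat 46.4583°.
Cell spans 0.0833333° lon × 0.0416667° lat. Centre is SW corner plus half of each.
latitude 46.4792° N, longitude 81.9583° W.

46.4792° N, 81.9583° W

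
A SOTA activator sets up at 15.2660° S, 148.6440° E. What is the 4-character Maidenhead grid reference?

Shift to the Maidenhead origin (180°W, 90°S): lon 328.64, lat 74.73.
Field: lon ⌊328.64/20⌋ = 16 → Q; lat ⌊74.73/10⌋ = 7 → H.
Square: lon ⌊8.64/2⌋ = 4; lat ⌊4.73/1⌋ = 4.

QH44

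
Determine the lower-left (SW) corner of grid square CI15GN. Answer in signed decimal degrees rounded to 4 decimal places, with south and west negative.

-4.4583, -137.5000

Field C=2, I=8: +2·20° lon, +8·10° lat → SW at lon -140°, lat -10°.
Square 1, 5: +1·2° lon, +5·1° lat → SW at lon -138°, lat -5°.
Subsquare g=6, n=13: +6·0.0833333° lon, +13·0.0416667° lat → SW at lon -137.5°, lat -4.45833°.
latitude -4.4583, longitude -137.5000.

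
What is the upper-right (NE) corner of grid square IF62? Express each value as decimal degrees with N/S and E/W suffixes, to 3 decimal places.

Field I=8, F=5: +8·20° lon, +5·10° lat → SW at lon -20°, lat -40°.
Square 6, 2: +6·2° lon, +2·1° lat → SW at lon -8°, lat -38°.
Cell spans 2° lon × 1° lat. NE corner is SW corner plus one full cell.
latitude 37.000° S, longitude 6.000° W.

37.000° S, 6.000° W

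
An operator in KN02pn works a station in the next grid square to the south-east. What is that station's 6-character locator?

Longitude subsquare p = 15; +1 → 16 = q.
Latitude subsquare n = 13; −1 → 12 = m.

KN02qm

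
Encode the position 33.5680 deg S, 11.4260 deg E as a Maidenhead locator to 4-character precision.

Shift to the Maidenhead origin (180°W, 90°S): lon 191.43, lat 56.43.
Field (20°×10°, letters A–R): 191.43/20 → 9 → J, 56.43/10 → 5 → F; chars JF.
Square (2°×1°, digits 0–9): 11.43/2 → 5, 6.43/1 → 6; chars 56.

JF56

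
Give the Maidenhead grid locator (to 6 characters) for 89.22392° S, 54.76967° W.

Add 180° to longitude and 90° to latitude: 125.2303, 0.7761.
Field: lon ⌊125.2303/20⌋ = 6 → G; lat ⌊0.7761/10⌋ = 0 → A.
Square: lon ⌊5.2303/2⌋ = 2; lat ⌊0.7761/1⌋ = 0.
Subsquare: lon ⌊1.2303/0.0833333⌋ = 14 → o; lat ⌊0.7761/0.0416667⌋ = 18 → s.

GA20os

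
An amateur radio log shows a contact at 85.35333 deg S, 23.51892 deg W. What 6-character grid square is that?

Shift to the Maidenhead origin (180°W, 90°S): lon 156.4811, lat 4.6467.
Field (20°×10°, letters A–R): lon ⌊156.4811/20⌋ = 7 → H; lat ⌊4.6467/10⌋ = 0 → A.
Square (2°×1°, digits 0–9): lon ⌊16.4811/2⌋ = 8; lat ⌊4.6467/1⌋ = 4.
Subsquare (5′×2.5′, letters a–x): lon ⌊0.4811/0.0833333⌋ = 5 → f; lat ⌊0.6467/0.0416667⌋ = 15 → p.

HA84fp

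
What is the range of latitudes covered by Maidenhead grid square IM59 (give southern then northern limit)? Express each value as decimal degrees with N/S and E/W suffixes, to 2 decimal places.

Field I=8, M=12: +8·20° lon, +12·10° lat → SW at lon -20°, lat 30°.
Square 5, 9: +5·2° lon, +9·1° lat → SW at lon -10°, lat 39°.
Cell spans 2° lon × 1° lat.
south 39.00° N, north 40.00° N.

39.00° N, 40.00° N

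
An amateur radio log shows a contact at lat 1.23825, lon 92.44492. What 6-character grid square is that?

NJ61ff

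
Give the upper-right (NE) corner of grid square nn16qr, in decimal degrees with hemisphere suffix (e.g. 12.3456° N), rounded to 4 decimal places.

46.7500° N, 83.4167° E

Field N=13, N=13: +13·20° lon, +13·10° lat → SW at lon 80°, lat 40°.
Square 1, 6: +1·2° lon, +6·1° lat → SW at lon 82°, lat 46°.
Subsquare q=16, r=17: +16·0.0833333° lon, +17·0.0416667° lat → SW at lon 83.3333°, lat 46.7083°.
Cell spans 0.0833333° lon × 0.0416667° lat. NE corner is SW corner plus one full cell.
latitude 46.7500° N, longitude 83.4167° E.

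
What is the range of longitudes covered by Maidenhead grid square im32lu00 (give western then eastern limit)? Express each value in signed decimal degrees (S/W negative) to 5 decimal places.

Field I=8, M=12: +8·20° lon, +12·10° lat → SW at lon -20°, lat 30°.
Square 3, 2: +3·2° lon, +2·1° lat → SW at lon -14°, lat 32°.
Subsquare l=11, u=20: +11·0.0833333° lon, +20·0.0416667° lat → SW at lon -13.0833°, lat 32.8333°.
Extended square 0, 0: +0·0.00833333° lon, +0·0.00416667° lat → SW at lon -13.0833°, lat 32.8333°.
Cell spans 0.00833333° lon × 0.00416667° lat.
west -13.08333, east -13.07500.

-13.08333, -13.07500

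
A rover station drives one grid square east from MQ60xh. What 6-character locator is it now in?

MQ70ah

Longitude subsquare x = 23; +1 → 24, wraps to 0 = a, carry into square.
Longitude square 6; +1 → 7.
The latitude characters are unchanged.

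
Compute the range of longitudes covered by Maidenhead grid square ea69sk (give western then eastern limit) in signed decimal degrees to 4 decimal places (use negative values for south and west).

-86.5000, -86.4167

Field E=4, A=0: +4·20° lon, +0·10° lat → SW at lon -100°, lat -90°.
Square 6, 9: +6·2° lon, +9·1° lat → SW at lon -88°, lat -81°.
Subsquare s=18, k=10: +18·0.0833333° lon, +10·0.0416667° lat → SW at lon -86.5°, lat -80.5833°.
Cell spans 0.0833333° lon × 0.0416667° lat.
west -86.5000, east -86.4167.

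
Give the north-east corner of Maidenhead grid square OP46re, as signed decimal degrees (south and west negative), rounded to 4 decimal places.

66.2083, 109.5000

Field O=14, P=15: +14·20° lon, +15·10° lat → SW at lon 100°, lat 60°.
Square 4, 6: +4·2° lon, +6·1° lat → SW at lon 108°, lat 66°.
Subsquare r=17, e=4: +17·0.0833333° lon, +4·0.0416667° lat → SW at lon 109.417°, lat 66.1667°.
Cell spans 0.0833333° lon × 0.0416667° lat. NE corner is SW corner plus one full cell.
latitude 66.2083, longitude 109.5000.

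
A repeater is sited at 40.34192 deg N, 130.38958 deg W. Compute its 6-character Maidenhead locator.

Shift to the Maidenhead origin (180°W, 90°S): lon 49.6104, lat 130.3419.
Field: lon ⌊49.6104/20⌋ = 2 → C; lat ⌊130.3419/10⌋ = 13 → N.
Square: lon ⌊9.6104/2⌋ = 4; lat ⌊0.3419/1⌋ = 0.
Subsquare: lon ⌊1.6104/0.0833333⌋ = 19 → t; lat ⌊0.3419/0.0416667⌋ = 8 → i.

CN40ti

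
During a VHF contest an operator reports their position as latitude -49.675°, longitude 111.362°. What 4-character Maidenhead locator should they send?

OE50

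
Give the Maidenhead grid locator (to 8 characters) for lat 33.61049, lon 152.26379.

QM63do16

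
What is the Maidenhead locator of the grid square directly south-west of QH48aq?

Longitude subsquare a = 0; −1 → -1, wraps to 23 = x, carry into square.
Longitude square 4; −1 → 3.
Latitude subsquare q = 16; −1 → 15 = p.

QH38xp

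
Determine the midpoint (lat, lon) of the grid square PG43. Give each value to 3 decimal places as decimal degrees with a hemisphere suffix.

Field P=15, G=6: +15·20° lon, +6·10° lat → SW at lon 120°, lat -30°.
Square 4, 3: +4·2° lon, +3·1° lat → SW at lon 128°, lat -27°.
Cell spans 2° lon × 1° lat. Centre is SW corner plus half of each.
latitude 26.500° S, longitude 129.000° E.

26.500° S, 129.000° E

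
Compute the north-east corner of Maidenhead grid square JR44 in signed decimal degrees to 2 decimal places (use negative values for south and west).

85.00, 10.00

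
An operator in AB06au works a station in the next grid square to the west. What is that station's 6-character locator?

RB96xu

Longitude subsquare a = 0; −1 → -1, wraps to 23 = x, carry into square.
Longitude square 0; −1 → -1, wraps to 9, carry into field.
Longitude field A = 0; −1 → -1, wraps to 17 = R, wrapping around the antimeridian.
The latitude characters are unchanged.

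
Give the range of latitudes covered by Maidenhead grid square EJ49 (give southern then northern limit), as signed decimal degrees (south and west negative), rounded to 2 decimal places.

Field E=4, J=9: +4·20° lon, +9·10° lat → SW at lon -100°, lat 0°.
Square 4, 9: +4·2° lon, +9·1° lat → SW at lon -92°, lat 9°.
Cell spans 2° lon × 1° lat.
south 9.00, north 10.00.

9.00, 10.00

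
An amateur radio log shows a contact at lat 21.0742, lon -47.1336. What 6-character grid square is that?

GL61kb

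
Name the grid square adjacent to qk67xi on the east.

QK77ai

Longitude subsquare x = 23; +1 → 24, wraps to 0 = a, carry into square.
Longitude square 6; +1 → 7.
The latitude characters are unchanged.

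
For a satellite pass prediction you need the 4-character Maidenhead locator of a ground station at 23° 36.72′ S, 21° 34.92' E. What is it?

KG06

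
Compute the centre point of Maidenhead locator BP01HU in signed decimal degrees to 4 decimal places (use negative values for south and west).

61.8542, -159.3750

Field B=1, P=15: +1·20° lon, +15·10° lat → SW at lon -160°, lat 60°.
Square 0, 1: +0·2° lon, +1·1° lat → SW at lon -160°, lat 61°.
Subsquare h=7, u=20: +7·0.0833333° lon, +20·0.0416667° lat → SW at lon -159.417°, lat 61.8333°.
Cell spans 0.0833333° lon × 0.0416667° lat. Centre is SW corner plus half of each.
latitude 61.8542, longitude -159.3750.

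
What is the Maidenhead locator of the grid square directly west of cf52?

CF42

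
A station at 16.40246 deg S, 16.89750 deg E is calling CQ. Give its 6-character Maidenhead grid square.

JH83ko

Offset from 180°W / 90°S: lon 196.8975°, lat 73.5975°.
Field: lon ⌊196.8975/20⌋ = 9 → J; lat ⌊73.5975/10⌋ = 7 → H.
Square: lon ⌊16.8975/2⌋ = 8; lat ⌊3.5975/1⌋ = 3.
Subsquare: lon ⌊0.8975/0.0833333⌋ = 10 → k; lat ⌊0.5975/0.0416667⌋ = 14 → o.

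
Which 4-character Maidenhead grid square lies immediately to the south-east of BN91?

Longitude square 9; +1 → 10, wraps to 0, carry into field.
Longitude field B = 1; +1 → 2 = C.
Latitude square 1; −1 → 0.

CN00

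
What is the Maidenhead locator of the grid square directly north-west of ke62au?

Longitude subsquare a = 0; −1 → -1, wraps to 23 = x, carry into square.
Longitude square 6; −1 → 5.
Latitude subsquare u = 20; +1 → 21 = v.

KE52xv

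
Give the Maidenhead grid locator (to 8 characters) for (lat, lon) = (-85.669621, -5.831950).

Add 180° to longitude and 90° to latitude: 174.16805, 4.33038.
Field: lon ⌊174.16805/20⌋ = 8 → I; lat ⌊4.33038/10⌋ = 0 → A.
Square: lon ⌊14.16805/2⌋ = 7; lat ⌊4.33038/1⌋ = 4.
Subsquare: lon ⌊0.16805/0.0833333⌋ = 2 → c; lat ⌊0.33038/0.0416667⌋ = 7 → h.
Extended square: lon ⌊0.00138/0.00833333⌋ = 0; lat ⌊0.03871/0.00416667⌋ = 9.

IA74ch09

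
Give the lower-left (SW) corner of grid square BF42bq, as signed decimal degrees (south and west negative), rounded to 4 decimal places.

Field B=1, F=5: +1·20° lon, +5·10° lat → SW at lon -160°, lat -40°.
Square 4, 2: +4·2° lon, +2·1° lat → SW at lon -152°, lat -38°.
Subsquare b=1, q=16: +1·0.0833333° lon, +16·0.0416667° lat → SW at lon -151.917°, lat -37.3333°.
latitude -37.3333, longitude -151.9167.

-37.3333, -151.9167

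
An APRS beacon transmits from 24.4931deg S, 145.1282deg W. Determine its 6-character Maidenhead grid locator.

BG75km

Add 180° to longitude and 90° to latitude: 34.8718, 65.5069.
Field: 34.8718/20 → 1 → B, 65.5069/10 → 6 → G; chars BG.
Square: 14.8718/2 → 7, 5.5069/1 → 5; chars 75.
Subsquare: 0.8718/0.0833333 → 10 → k, 0.5069/0.0416667 → 12 → m; chars km.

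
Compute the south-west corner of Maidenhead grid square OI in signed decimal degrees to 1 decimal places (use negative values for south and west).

Field O=14, I=8: +14·20° lon, +8·10° lat → SW at lon 100°, lat -10°.
latitude -10.0, longitude 100.0.

-10.0, 100.0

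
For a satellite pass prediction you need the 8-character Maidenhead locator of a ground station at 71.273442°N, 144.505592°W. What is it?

Add 180° to longitude and 90° to latitude: 35.49441, 161.27344.
Field: 35.49441/20 → 1 → B, 161.27344/10 → 16 → Q; chars BQ.
Square: 15.49441/2 → 7, 1.27344/1 → 1; chars 71.
Subsquare: 1.49441/0.0833333 → 17 → r, 0.27344/0.0416667 → 6 → g; chars rg.
Extended square: 0.07774/0.00833333 → 9, 0.02344/0.00416667 → 5; chars 95.

BQ71rg95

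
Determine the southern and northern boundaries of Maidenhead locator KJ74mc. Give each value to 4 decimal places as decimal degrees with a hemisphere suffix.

4.0833° N, 4.1250° N

Field K=10, J=9: +10·20° lon, +9·10° lat → SW at lon 20°, lat 0°.
Square 7, 4: +7·2° lon, +4·1° lat → SW at lon 34°, lat 4°.
Subsquare m=12, c=2: +12·0.0833333° lon, +2·0.0416667° lat → SW at lon 35°, lat 4.08333°.
Cell spans 0.0833333° lon × 0.0416667° lat.
south 4.0833° N, north 4.1250° N.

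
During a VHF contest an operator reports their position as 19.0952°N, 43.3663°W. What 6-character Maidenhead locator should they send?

GK89hc

Offset from 180°W / 90°S: lon 136.6337°, lat 109.0952°.
Field (20°×10°, letters A–R): 136.6337/20 → 6 → G, 109.0952/10 → 10 → K; chars GK.
Square (2°×1°, digits 0–9): 16.6337/2 → 8, 9.0952/1 → 9; chars 89.
Subsquare (5′×2.5′, letters a–x): 0.6337/0.0833333 → 7 → h, 0.0952/0.0416667 → 2 → c; chars hc.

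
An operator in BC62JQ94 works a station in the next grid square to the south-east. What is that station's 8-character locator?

Longitude extended square 9; +1 → 10, wraps to 0, carry into subsquare.
Longitude subsquare j = 9; +1 → 10 = k.
Latitude extended square 4; −1 → 3.

BC62kq03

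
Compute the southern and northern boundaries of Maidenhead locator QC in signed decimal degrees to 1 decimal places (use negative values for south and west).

Field Q=16, C=2: +16·20° lon, +2·10° lat → SW at lon 140°, lat -70°.
Cell spans 20° lon × 10° lat.
south -70.0, north -60.0.

-70.0, -60.0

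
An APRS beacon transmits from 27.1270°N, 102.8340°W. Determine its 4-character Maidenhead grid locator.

DL87

Shift to the Maidenhead origin (180°W, 90°S): lon 77.17, lat 117.13.
Field: lon ⌊77.17/20⌋ = 3 → D; lat ⌊117.13/10⌋ = 11 → L.
Square: lon ⌊17.17/2⌋ = 8; lat ⌊7.13/1⌋ = 7.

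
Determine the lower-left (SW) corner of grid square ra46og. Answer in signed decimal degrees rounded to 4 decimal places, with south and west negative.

-83.7500, 169.1667

Field R=17, A=0: +17·20° lon, +0·10° lat → SW at lon 160°, lat -90°.
Square 4, 6: +4·2° lon, +6·1° lat → SW at lon 168°, lat -84°.
Subsquare o=14, g=6: +14·0.0833333° lon, +6·0.0416667° lat → SW at lon 169.167°, lat -83.75°.
latitude -83.7500, longitude 169.1667.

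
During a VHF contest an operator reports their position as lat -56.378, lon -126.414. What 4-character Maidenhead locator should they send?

Shift to the Maidenhead origin (180°W, 90°S): lon 53.59, lat 33.62.
Field: 53.59/20 → 2 → C, 33.62/10 → 3 → D; chars CD.
Square: 13.59/2 → 6, 3.62/1 → 3; chars 63.

CD63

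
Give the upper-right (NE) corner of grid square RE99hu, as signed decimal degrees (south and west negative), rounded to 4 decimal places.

Field R=17, E=4: +17·20° lon, +4·10° lat → SW at lon 160°, lat -50°.
Square 9, 9: +9·2° lon, +9·1° lat → SW at lon 178°, lat -41°.
Subsquare h=7, u=20: +7·0.0833333° lon, +20·0.0416667° lat → SW at lon 178.583°, lat -40.1667°.
Cell spans 0.0833333° lon × 0.0416667° lat. NE corner is SW corner plus one full cell.
latitude -40.1250, longitude 178.6667.

-40.1250, 178.6667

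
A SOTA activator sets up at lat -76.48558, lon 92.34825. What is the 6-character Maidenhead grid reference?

NB63em

Offset from 180°W / 90°S: lon 272.3483°, lat 13.5144°.
Field (20°×10°, letters A–R): 272.3483/20 → 13 → N, 13.5144/10 → 1 → B; chars NB.
Square (2°×1°, digits 0–9): 12.3483/2 → 6, 3.5144/1 → 3; chars 63.
Subsquare (5′×2.5′, letters a–x): 0.3483/0.0833333 → 4 → e, 0.5144/0.0416667 → 12 → m; chars em.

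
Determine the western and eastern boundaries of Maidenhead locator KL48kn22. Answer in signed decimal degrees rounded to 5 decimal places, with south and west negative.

28.85000, 28.85833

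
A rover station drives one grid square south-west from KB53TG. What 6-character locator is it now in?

KB53sf

Longitude subsquare t = 19; −1 → 18 = s.
Latitude subsquare g = 6; −1 → 5 = f.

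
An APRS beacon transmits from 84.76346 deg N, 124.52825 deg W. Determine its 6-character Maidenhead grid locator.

Shift to the Maidenhead origin (180°W, 90°S): lon 55.4718, lat 174.7635.
Field (20°×10°, letters A–R): lon ⌊55.4718/20⌋ = 2 → C; lat ⌊174.7635/10⌋ = 17 → R.
Square (2°×1°, digits 0–9): lon ⌊15.4718/2⌋ = 7; lat ⌊4.7635/1⌋ = 4.
Subsquare (5′×2.5′, letters a–x): lon ⌊1.4718/0.0833333⌋ = 17 → r; lat ⌊0.7635/0.0416667⌋ = 18 → s.

CR74rs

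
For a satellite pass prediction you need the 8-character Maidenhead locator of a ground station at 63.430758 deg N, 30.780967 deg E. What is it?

Shift to the Maidenhead origin (180°W, 90°S): lon 210.78097, lat 153.43076.
Field: 210.78097/20 → 10 → K, 153.43076/10 → 15 → P; chars KP.
Square: 10.78097/2 → 5, 3.43076/1 → 3; chars 53.
Subsquare: 0.78097/0.0833333 → 9 → j, 0.43076/0.0416667 → 10 → k; chars jk.
Extended square: 0.03097/0.00833333 → 3, 0.01409/0.00416667 → 3; chars 33.

KP53jk33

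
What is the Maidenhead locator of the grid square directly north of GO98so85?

GO98so86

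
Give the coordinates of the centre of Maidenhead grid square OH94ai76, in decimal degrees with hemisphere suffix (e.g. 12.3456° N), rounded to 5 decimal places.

15.63958° S, 118.06250° E

Field O=14, H=7: +14·20° lon, +7·10° lat → SW at lon 100°, lat -20°.
Square 9, 4: +9·2° lon, +4·1° lat → SW at lon 118°, lat -16°.
Subsquare a=0, i=8: +0·0.0833333° lon, +8·0.0416667° lat → SW at lon 118°, lat -15.6667°.
Extended square 7, 6: +7·0.00833333° lon, +6·0.00416667° lat → SW at lon 118.058°, lat -15.6417°.
Cell spans 0.00833333° lon × 0.00416667° lat. Centre is SW corner plus half of each.
latitude 15.63958° S, longitude 118.06250° E.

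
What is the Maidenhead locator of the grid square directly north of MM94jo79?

MM94jp70

Latitude extended square 9; +1 → 10, wraps to 0, carry into subsquare.
Latitude subsquare o = 14; +1 → 15 = p.
The longitude characters are unchanged.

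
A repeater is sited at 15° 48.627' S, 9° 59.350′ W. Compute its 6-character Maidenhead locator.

IH54ae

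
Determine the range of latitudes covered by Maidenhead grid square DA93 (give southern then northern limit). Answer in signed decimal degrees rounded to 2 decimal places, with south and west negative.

-87.00, -86.00

Field D=3, A=0: +3·20° lon, +0·10° lat → SW at lon -120°, lat -90°.
Square 9, 3: +9·2° lon, +3·1° lat → SW at lon -102°, lat -87°.
Cell spans 2° lon × 1° lat.
south -87.00, north -86.00.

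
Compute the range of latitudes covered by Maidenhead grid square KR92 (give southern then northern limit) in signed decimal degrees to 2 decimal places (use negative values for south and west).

82.00, 83.00

Field K=10, R=17: +10·20° lon, +17·10° lat → SW at lon 20°, lat 80°.
Square 9, 2: +9·2° lon, +2·1° lat → SW at lon 38°, lat 82°.
Cell spans 2° lon × 1° lat.
south 82.00, north 83.00.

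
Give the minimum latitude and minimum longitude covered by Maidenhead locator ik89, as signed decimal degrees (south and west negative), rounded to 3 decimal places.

19.000, -4.000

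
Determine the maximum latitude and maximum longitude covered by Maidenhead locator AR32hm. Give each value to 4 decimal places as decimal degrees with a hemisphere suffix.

82.5417° N, 173.3333° W

Field A=0, R=17: +0·20° lon, +17·10° lat → SW at lon -180°, lat 80°.
Square 3, 2: +3·2° lon, +2·1° lat → SW at lon -174°, lat 82°.
Subsquare h=7, m=12: +7·0.0833333° lon, +12·0.0416667° lat → SW at lon -173.417°, lat 82.5°.
Cell spans 0.0833333° lon × 0.0416667° lat. NE corner is SW corner plus one full cell.
latitude 82.5417° N, longitude 173.3333° W.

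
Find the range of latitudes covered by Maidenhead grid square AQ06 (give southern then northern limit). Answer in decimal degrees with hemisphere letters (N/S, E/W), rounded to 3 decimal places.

76.000° N, 77.000° N

Field A=0, Q=16: +0·20° lon, +16·10° lat → SW at lon -180°, lat 70°.
Square 0, 6: +0·2° lon, +6·1° lat → SW at lon -180°, lat 76°.
Cell spans 2° lon × 1° lat.
south 76.000° N, north 77.000° N.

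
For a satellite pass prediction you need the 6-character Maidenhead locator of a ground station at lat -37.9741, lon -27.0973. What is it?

Offset from 180°W / 90°S: lon 152.9027°, lat 52.0259°.
Field: 152.9027/20 → 7 → H, 52.0259/10 → 5 → F; chars HF.
Square: 12.9027/2 → 6, 2.0259/1 → 2; chars 62.
Subsquare: 0.9027/0.0833333 → 10 → k, 0.0259/0.0416667 → 0 → a; chars ka.

HF62ka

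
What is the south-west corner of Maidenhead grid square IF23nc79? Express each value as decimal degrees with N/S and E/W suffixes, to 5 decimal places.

36.87917° S, 14.85833° W

Field I=8, F=5: +8·20° lon, +5·10° lat → SW at lon -20°, lat -40°.
Square 2, 3: +2·2° lon, +3·1° lat → SW at lon -16°, lat -37°.
Subsquare n=13, c=2: +13·0.0833333° lon, +2·0.0416667° lat → SW at lon -14.9167°, lat -36.9167°.
Extended square 7, 9: +7·0.00833333° lon, +9·0.00416667° lat → SW at lon -14.8583°, lat -36.8792°.
latitude 36.87917° S, longitude 14.85833° W.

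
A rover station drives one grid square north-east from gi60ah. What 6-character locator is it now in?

Longitude subsquare a = 0; +1 → 1 = b.
Latitude subsquare h = 7; +1 → 8 = i.

GI60bi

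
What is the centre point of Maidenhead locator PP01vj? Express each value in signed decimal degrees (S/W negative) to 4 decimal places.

61.3958, 121.7917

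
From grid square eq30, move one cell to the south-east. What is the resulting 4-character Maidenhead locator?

Longitude square 3; +1 → 4.
Latitude square 0; −1 → -1, wraps to 9, carry into field.
Latitude field Q = 16; −1 → 15 = P.

EP49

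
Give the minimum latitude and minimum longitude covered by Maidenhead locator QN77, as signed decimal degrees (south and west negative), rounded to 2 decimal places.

Field Q=16, N=13: +16·20° lon, +13·10° lat → SW at lon 140°, lat 40°.
Square 7, 7: +7·2° lon, +7·1° lat → SW at lon 154°, lat 47°.
latitude 47.00, longitude 154.00.

47.00, 154.00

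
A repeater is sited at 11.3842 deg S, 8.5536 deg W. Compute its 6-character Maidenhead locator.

Offset from 180°W / 90°S: lon 171.4464°, lat 78.6158°.
Field: lon ⌊171.4464/20⌋ = 8 → I; lat ⌊78.6158/10⌋ = 7 → H.
Square: lon ⌊11.4464/2⌋ = 5; lat ⌊8.6158/1⌋ = 8.
Subsquare: lon ⌊1.4464/0.0833333⌋ = 17 → r; lat ⌊0.6158/0.0416667⌋ = 14 → o.

IH58ro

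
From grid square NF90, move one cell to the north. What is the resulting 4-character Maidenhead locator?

Latitude square 0; +1 → 1.
The longitude characters are unchanged.

NF91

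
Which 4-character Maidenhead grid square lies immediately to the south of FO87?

FO86

Latitude square 7; −1 → 6.
The longitude characters are unchanged.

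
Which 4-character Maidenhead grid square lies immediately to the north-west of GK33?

GK24

Longitude square 3; −1 → 2.
Latitude square 3; +1 → 4.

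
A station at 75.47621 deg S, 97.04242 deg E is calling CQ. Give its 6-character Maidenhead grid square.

NB84mm

Offset from 180°W / 90°S: lon 277.0424°, lat 14.5238°.
Field: 277.0424/20 → 13 → N, 14.5238/10 → 1 → B; chars NB.
Square: 17.0424/2 → 8, 4.5238/1 → 4; chars 84.
Subsquare: 1.0424/0.0833333 → 12 → m, 0.5238/0.0416667 → 12 → m; chars mm.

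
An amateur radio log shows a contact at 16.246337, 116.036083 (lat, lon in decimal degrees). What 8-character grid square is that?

Add 180° to longitude and 90° to latitude: 296.03608, 106.24634.
Field: 296.03608/20 → 14 → O, 106.24634/10 → 10 → K; chars OK.
Square: 16.03608/2 → 8, 6.24634/1 → 6; chars 86.
Subsquare: 0.03608/0.0833333 → 0 → a, 0.24634/0.0416667 → 5 → f; chars af.
Extended square: 0.03608/0.00833333 → 4, 0.03800/0.00416667 → 9; chars 49.

OK86af49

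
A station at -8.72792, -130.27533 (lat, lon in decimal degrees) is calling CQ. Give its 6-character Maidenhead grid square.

CI41ug

Shift to the Maidenhead origin (180°W, 90°S): lon 49.7247, lat 81.2721.
Field (20°×10°, letters A–R): 49.7247/20 → 2 → C, 81.2721/10 → 8 → I; chars CI.
Square (2°×1°, digits 0–9): 9.7247/2 → 4, 1.2721/1 → 1; chars 41.
Subsquare (5′×2.5′, letters a–x): 1.7247/0.0833333 → 20 → u, 0.2721/0.0416667 → 6 → g; chars ug.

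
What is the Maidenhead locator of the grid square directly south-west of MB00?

Longitude square 0; −1 → -1, wraps to 9, carry into field.
Longitude field M = 12; −1 → 11 = L.
Latitude square 0; −1 → -1, wraps to 9, carry into field.
Latitude field B = 1; −1 → 0 = A.

LA99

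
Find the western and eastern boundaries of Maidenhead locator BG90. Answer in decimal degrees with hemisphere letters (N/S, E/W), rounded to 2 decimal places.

142.00° W, 140.00° W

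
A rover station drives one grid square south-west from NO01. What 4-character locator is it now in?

MO90

Longitude square 0; −1 → -1, wraps to 9, carry into field.
Longitude field N = 13; −1 → 12 = M.
Latitude square 1; −1 → 0.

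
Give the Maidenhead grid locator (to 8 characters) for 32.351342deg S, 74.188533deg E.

Shift to the Maidenhead origin (180°W, 90°S): lon 254.18853, lat 57.64866.
Field: lon ⌊254.18853/20⌋ = 12 → M; lat ⌊57.64866/10⌋ = 5 → F.
Square: lon ⌊14.18853/2⌋ = 7; lat ⌊7.64866/1⌋ = 7.
Subsquare: lon ⌊0.18853/0.0833333⌋ = 2 → c; lat ⌊0.64866/0.0416667⌋ = 15 → p.
Extended square: lon ⌊0.02187/0.00833333⌋ = 2; lat ⌊0.02366/0.00416667⌋ = 5.

MF77cp25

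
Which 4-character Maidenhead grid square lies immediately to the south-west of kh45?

KH34

Longitude square 4; −1 → 3.
Latitude square 5; −1 → 4.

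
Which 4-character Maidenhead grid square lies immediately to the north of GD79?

Latitude square 9; +1 → 10, wraps to 0, carry into field.
Latitude field D = 3; +1 → 4 = E.
The longitude characters are unchanged.

GE70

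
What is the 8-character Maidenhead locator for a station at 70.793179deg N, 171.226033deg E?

RQ50ot70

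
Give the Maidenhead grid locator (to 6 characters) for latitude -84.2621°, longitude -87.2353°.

EA65jr

Shift to the Maidenhead origin (180°W, 90°S): lon 92.7647, lat 5.7379.
Field: 92.7647/20 → 4 → E, 5.7379/10 → 0 → A; chars EA.
Square: 12.7647/2 → 6, 5.7379/1 → 5; chars 65.
Subsquare: 0.7647/0.0833333 → 9 → j, 0.7379/0.0416667 → 17 → r; chars jr.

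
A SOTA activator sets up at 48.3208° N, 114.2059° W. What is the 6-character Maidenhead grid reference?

Shift to the Maidenhead origin (180°W, 90°S): lon 65.7941, lat 138.3208.
Field: 65.7941/20 → 3 → D, 138.3208/10 → 13 → N; chars DN.
Square: 5.7941/2 → 2, 8.3208/1 → 8; chars 28.
Subsquare: 1.7941/0.0833333 → 21 → v, 0.3208/0.0416667 → 7 → h; chars vh.

DN28vh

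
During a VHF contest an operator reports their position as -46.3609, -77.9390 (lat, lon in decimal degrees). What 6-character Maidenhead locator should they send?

FE13ap

Add 180° to longitude and 90° to latitude: 102.0610, 43.6391.
Field: 102.0610/20 → 5 → F, 43.6391/10 → 4 → E; chars FE.
Square: 2.0610/2 → 1, 3.6391/1 → 3; chars 13.
Subsquare: 0.0610/0.0833333 → 0 → a, 0.6391/0.0416667 → 15 → p; chars ap.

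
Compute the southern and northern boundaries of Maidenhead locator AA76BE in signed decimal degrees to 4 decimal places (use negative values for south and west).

Field A=0, A=0: +0·20° lon, +0·10° lat → SW at lon -180°, lat -90°.
Square 7, 6: +7·2° lon, +6·1° lat → SW at lon -166°, lat -84°.
Subsquare b=1, e=4: +1·0.0833333° lon, +4·0.0416667° lat → SW at lon -165.917°, lat -83.8333°.
Cell spans 0.0833333° lon × 0.0416667° lat.
south -83.8333, north -83.7917.

-83.8333, -83.7917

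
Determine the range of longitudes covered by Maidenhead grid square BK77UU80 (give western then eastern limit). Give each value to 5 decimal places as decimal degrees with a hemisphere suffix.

Field B=1, K=10: +1·20° lon, +10·10° lat → SW at lon -160°, lat 10°.
Square 7, 7: +7·2° lon, +7·1° lat → SW at lon -146°, lat 17°.
Subsquare u=20, u=20: +20·0.0833333° lon, +20·0.0416667° lat → SW at lon -144.333°, lat 17.8333°.
Extended square 8, 0: +8·0.00833333° lon, +0·0.00416667° lat → SW at lon -144.267°, lat 17.8333°.
Cell spans 0.00833333° lon × 0.00416667° lat.
west 144.26667° W, east 144.25833° W.

144.26667° W, 144.25833° W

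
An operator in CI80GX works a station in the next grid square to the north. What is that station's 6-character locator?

CI81ga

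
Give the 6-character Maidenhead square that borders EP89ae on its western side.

EP79xe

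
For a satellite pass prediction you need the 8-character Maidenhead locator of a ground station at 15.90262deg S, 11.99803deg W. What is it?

IH44ac03

Offset from 180°W / 90°S: lon 168.00197°, lat 74.09738°.
Field: 168.00197/20 → 8 → I, 74.09738/10 → 7 → H; chars IH.
Square: 8.00197/2 → 4, 4.09738/1 → 4; chars 44.
Subsquare: 0.00197/0.0833333 → 0 → a, 0.09738/0.0416667 → 2 → c; chars ac.
Extended square: 0.00197/0.00833333 → 0, 0.01405/0.00416667 → 3; chars 03.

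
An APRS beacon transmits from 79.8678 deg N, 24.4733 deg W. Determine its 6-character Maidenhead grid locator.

Shift to the Maidenhead origin (180°W, 90°S): lon 155.5267, lat 169.8678.
Field (20°×10°, letters A–R): 155.5267/20 → 7 → H, 169.8678/10 → 16 → Q; chars HQ.
Square (2°×1°, digits 0–9): 15.5267/2 → 7, 9.8678/1 → 9; chars 79.
Subsquare (5′×2.5′, letters a–x): 1.5267/0.0833333 → 18 → s, 0.8678/0.0416667 → 20 → u; chars su.

HQ79su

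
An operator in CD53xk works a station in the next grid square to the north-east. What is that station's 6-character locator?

Longitude subsquare x = 23; +1 → 24, wraps to 0 = a, carry into square.
Longitude square 5; +1 → 6.
Latitude subsquare k = 10; +1 → 11 = l.

CD63al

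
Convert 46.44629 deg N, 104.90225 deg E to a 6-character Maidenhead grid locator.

Add 180° to longitude and 90° to latitude: 284.9022, 136.4463.
Field: 284.9022/20 → 14 → O, 136.4463/10 → 13 → N; chars ON.
Square: 4.9022/2 → 2, 6.4463/1 → 6; chars 26.
Subsquare: 0.9022/0.0833333 → 10 → k, 0.4463/0.0416667 → 10 → k; chars kk.

ON26kk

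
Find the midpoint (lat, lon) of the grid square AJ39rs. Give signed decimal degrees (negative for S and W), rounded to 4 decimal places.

9.7708, -172.5417

Field A=0, J=9: +0·20° lon, +9·10° lat → SW at lon -180°, lat 0°.
Square 3, 9: +3·2° lon, +9·1° lat → SW at lon -174°, lat 9°.
Subsquare r=17, s=18: +17·0.0833333° lon, +18·0.0416667° lat → SW at lon -172.583°, lat 9.75°.
Cell spans 0.0833333° lon × 0.0416667° lat. Centre is SW corner plus half of each.
latitude 9.7708, longitude -172.5417.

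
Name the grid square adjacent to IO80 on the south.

IN89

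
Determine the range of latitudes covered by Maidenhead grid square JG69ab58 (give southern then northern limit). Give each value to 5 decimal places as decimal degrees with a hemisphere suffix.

Field J=9, G=6: +9·20° lon, +6·10° lat → SW at lon 0°, lat -30°.
Square 6, 9: +6·2° lon, +9·1° lat → SW at lon 12°, lat -21°.
Subsquare a=0, b=1: +0·0.0833333° lon, +1·0.0416667° lat → SW at lon 12°, lat -20.9583°.
Extended square 5, 8: +5·0.00833333° lon, +8·0.00416667° lat → SW at lon 12.0417°, lat -20.925°.
Cell spans 0.00833333° lon × 0.00416667° lat.
south 20.92500° S, north 20.92083° S.

20.92500° S, 20.92083° S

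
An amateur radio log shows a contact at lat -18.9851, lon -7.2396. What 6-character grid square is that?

IH61ja

Shift to the Maidenhead origin (180°W, 90°S): lon 172.7604, lat 71.0149.
Field: lon ⌊172.7604/20⌋ = 8 → I; lat ⌊71.0149/10⌋ = 7 → H.
Square: lon ⌊12.7604/2⌋ = 6; lat ⌊1.0149/1⌋ = 1.
Subsquare: lon ⌊0.7604/0.0833333⌋ = 9 → j; lat ⌊0.0149/0.0416667⌋ = 0 → a.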